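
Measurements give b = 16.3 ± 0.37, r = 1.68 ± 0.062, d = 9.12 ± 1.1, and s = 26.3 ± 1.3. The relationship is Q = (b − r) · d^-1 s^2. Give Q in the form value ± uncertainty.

Let u = b − r = 14.6. δu = √(δb² + δr²) = √(0.137 + 0.00384) = 0.375, so δu/u = 0.0257.
Q is then a monomial in u, d, s:
δQ/Q = √((δu/u)² + (-1·δd/d)² + (2·δs/s)²) = √(0.000658 + 0.0145 + 0.00977) = 0.158
Q = 1110, so δQ = 0.158 × 1110 = 175.

1110 ± 175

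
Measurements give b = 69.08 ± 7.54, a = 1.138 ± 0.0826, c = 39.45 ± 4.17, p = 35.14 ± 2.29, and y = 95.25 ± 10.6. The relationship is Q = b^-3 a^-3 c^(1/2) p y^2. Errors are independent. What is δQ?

For a monomial Q ∝ b^-3, a^-3, c^(1/2), p, y^2, fractional errors add in quadrature:
  (-3·δb/b)² = (-3×0.109)² = 0.107;  (-3·δa/a)² = (-3×0.0726)² = 0.0474;  (½·δc/c)² = (0.5×0.106)² = 0.00279;  (1·δp/p)² = (1×0.0652)² = 0.00425;  (2·δy/y)² = (2×0.111)² = 0.0495
δQ/Q = √(0.211) = 0.460
Q = 4.122, so δQ = 0.460 × 4.122 = 1.89.

1.89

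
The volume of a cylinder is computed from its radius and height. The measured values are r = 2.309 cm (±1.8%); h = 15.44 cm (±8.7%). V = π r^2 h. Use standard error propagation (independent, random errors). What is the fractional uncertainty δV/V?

0.0942

For a monomial V ∝ r^2, h, fractional errors add in quadrature:
  (2·δr/r)² = (2×0.0180)² = 0.00130;  (1·δh/h)² = (1×0.0870)² = 0.00757
δV/V = √(0.00886) = 0.0942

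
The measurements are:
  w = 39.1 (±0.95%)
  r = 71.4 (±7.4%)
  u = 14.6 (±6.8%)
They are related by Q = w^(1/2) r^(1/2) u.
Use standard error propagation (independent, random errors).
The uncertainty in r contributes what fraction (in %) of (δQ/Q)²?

22.8%

(δQ/Q)² = (½·δw/w)² + (½·δr/r)² + (1·δu/u)²
  w term: (0.5×0.00950)² = 2.26e-05
  r term: (0.5×0.0740)² = 0.00137
  u term: (1×0.0680)² = 0.00462
Total = 0.00602. Share from r = 0.00137/0.00602 = 0.228.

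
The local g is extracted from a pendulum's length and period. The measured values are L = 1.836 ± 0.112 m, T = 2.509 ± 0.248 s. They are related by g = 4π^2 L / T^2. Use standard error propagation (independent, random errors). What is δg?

2.38 m/s^2

For a monomial g ∝ L, T^-2, fractional errors add in quadrature:
  (1·δL/L)² = (1×0.0610)² = 0.00372;  (-2·δT/T)² = (-2×0.0988)² = 0.0391
δg/g = √(0.0428) = 0.207
g = 11.51 m/s^2, so δg = 0.207 × 11.51 = 2.38 m/s^2.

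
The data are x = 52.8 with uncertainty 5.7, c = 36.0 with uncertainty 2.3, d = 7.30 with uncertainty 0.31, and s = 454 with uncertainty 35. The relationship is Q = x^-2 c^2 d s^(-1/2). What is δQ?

For a monomial Q ∝ x^-2, c^2, d, s^(-1/2), fractional errors add in quadrature:
  (-2·δx/x)² = (-2×0.108)² = 0.0466;  (2·δc/c)² = (2×0.0639)² = 0.0163;  (1·δd/d)² = (1×0.0425)² = 0.00180;  (−½·δs/s)² = (-0.5×0.0771)² = 0.00149
δQ/Q = √(0.0662) = 0.257
Q = 0.159, so δQ = 0.257 × 0.159 = 0.0410.

0.0410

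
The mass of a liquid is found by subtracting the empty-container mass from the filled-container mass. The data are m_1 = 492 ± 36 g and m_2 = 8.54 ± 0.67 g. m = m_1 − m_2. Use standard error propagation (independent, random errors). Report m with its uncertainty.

Absolute uncertainties add in quadrature for a linear combination:
  (δm_1)² = 1300;  (δm_2)² = 0.449
δm = √(1300) = 36.0 g
m = 483 g.

483 ± 36.0 g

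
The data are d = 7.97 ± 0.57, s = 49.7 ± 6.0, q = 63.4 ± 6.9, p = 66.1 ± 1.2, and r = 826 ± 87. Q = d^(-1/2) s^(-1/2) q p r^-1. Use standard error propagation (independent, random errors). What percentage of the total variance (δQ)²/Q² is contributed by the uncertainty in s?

(δQ/Q)² = (−½·δd/d)² + (−½·δs/s)² + (1·δq/q)² + (1·δp/p)² + (-1·δr/r)²
  d term: (-0.5×0.0715)² = 0.00128
  s term: (-0.5×0.121)² = 0.00364
  q term: (1×0.109)² = 0.0118
  p term: (1×0.0182)² = 0.000330
  r term: (-1×0.105)² = 0.0111
Total = 0.0282. Share from s = 0.00364/0.0282 = 0.129.

12.9%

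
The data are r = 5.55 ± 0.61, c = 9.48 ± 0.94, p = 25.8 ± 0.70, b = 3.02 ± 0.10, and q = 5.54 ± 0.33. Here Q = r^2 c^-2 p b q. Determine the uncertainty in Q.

45.1

Products/powers → add relative errors in quadrature, weighted by exponent:
  (2·δr/r)² = (2×0.110)² = 0.0483;  (-2·δc/c)² = (-2×0.0992)² = 0.0393;  (1·δp/p)² = (1×0.0271)² = 0.000736;  (1·δb/b)² = (1×0.0331)² = 0.00110;  (1·δq/q)² = (1×0.0596)² = 0.00355
δQ/Q = √(0.0930) = 0.305
Q = 148, so δQ = 0.305 × 148 = 45.1.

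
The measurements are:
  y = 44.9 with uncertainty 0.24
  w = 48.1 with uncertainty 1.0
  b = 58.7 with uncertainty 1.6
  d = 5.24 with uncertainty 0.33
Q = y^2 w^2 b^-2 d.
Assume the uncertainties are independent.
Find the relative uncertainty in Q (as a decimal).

Relative error in a monomial: (δQ/Q)² = Σ (nᵢ · δxᵢ/xᵢ)².
  (2·δy/y)² = (2×0.00535)² = 0.000114;  (2·δw/w)² = (2×0.0208)² = 0.00173;  (-2·δb/b)² = (-2×0.0273)² = 0.00297;  (1·δd/d)² = (1×0.0630)² = 0.00397
δQ/Q = √(0.00878) = 0.0937

0.0937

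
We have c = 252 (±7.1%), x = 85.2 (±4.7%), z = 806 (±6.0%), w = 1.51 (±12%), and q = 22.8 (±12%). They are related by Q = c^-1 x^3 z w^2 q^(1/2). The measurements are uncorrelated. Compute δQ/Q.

0.300

Relative error in a monomial: (δQ/Q)² = Σ (nᵢ · δxᵢ/xᵢ)².
  (-1·δc/c)² = (-1×0.0710)² = 0.00504;  (3·δx/x)² = (3×0.0470)² = 0.0199;  (1·δz/z)² = (1×0.0600)² = 0.00360;  (2·δw/w)² = (2×0.120)² = 0.0576;  (½·δq/q)² = (0.5×0.120)² = 0.00360
δQ/Q = √(0.0897) = 0.300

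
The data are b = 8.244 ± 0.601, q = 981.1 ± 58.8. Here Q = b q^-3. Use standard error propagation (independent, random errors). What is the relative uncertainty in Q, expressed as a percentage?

19.4%

Products/powers → add relative errors in quadrature, weighted by exponent:
  (1·δb/b)² = (1×0.0729)² = 0.00531;  (-3·δq/q)² = (-3×0.0599)² = 0.0323
δQ/Q = √(0.0376) = 0.194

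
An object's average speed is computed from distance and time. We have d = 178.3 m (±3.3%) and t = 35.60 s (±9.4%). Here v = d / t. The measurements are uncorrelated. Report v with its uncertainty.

Each factor contributes (exponent × relative error)² to (δv/v)²:
  (1·δd/d)² = (1×0.0330)² = 0.00109;  (-1·δt/t)² = (-1×0.0940)² = 0.00884
δv/v = √(0.00992) = 0.0996
v = 5.008 m/s, so δv = 0.0996 × 5.008 = 0.499 m/s.

5.008 ± 0.499 m/s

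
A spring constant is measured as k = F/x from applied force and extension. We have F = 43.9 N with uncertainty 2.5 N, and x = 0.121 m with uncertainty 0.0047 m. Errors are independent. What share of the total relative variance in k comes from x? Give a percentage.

(δk/k)² = (1·δF/F)² + (-1·δx/x)²
  F term: (1×0.0569)² = 0.00324
  x term: (-1×0.0388)² = 0.00151
Total = 0.00475. Share from x = 0.00151/0.00475 = 0.318.

31.8%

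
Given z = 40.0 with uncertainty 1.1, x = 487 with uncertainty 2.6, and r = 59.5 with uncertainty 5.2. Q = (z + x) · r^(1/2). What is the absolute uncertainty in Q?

Let u = z + x = 527. δu = √(δz² + δx²) = √(1.21 + 6.76) = 2.82, so δu/u = 0.00536.
Q is then a monomial in u, r:
δQ/Q = √((δu/u)² + (½·δr/r)²) = √(2.87e-05 + 0.00191) = 0.0440
Q = 4070, so δQ = 0.0440 × 4070 = 179.

179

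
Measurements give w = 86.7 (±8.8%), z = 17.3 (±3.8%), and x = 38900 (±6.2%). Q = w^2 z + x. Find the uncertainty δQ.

23500

Let p = w^2·z = 1.3e+05. δp/p = √((2·δw/w)² + (1·δz/z)²) = √(0.0310 + 0.00144) = 0.180, so δp = 23400.
Q = p + x: δQ = √(δp² + δx²) = √(5.48e+08 + 5.82e+06) = 23500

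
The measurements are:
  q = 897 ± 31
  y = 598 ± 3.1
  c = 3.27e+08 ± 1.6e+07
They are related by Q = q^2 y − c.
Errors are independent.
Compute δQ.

Let p = q^2·y = 4.81e+08. δp/p = √((2·δq/q)² + (1·δy/y)²) = √(0.00478 + 2.69e-05) = 0.0693, so δp = 3.34e+07.
Q = p − c: δQ = √(δp² + δc²) = √(1.11e+15 + 2.56e+14) = 3.7e+07

3.7e+07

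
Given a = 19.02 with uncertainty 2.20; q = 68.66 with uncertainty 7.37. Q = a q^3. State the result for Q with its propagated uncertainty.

Relative error in a monomial: (δQ/Q)² = Σ (nᵢ · δxᵢ/xᵢ)².
  (1·δa/a)² = (1×0.116)² = 0.0134;  (3·δq/q)² = (3×0.107)² = 0.104
δQ/Q = √(0.117) = 0.342
Q = 6.156e+06, so δQ = 0.342 × 6.156e+06 = 2.11e+06.

(6.156 ± 2.11) × 10^6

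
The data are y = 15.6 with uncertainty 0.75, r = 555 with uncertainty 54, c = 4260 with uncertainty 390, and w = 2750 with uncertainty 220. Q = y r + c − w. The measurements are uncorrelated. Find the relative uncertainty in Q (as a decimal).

0.102

Let p = y·r = 8660. δp/p = √((1·δy/y)² + (1·δr/r)²) = √(0.00231 + 0.00947) = 0.109, so δp = 940.
Q = p + c − w: δQ = √(δp² + δc² + δw²) = √(8.83e+05 + 1.52e+05 + 48400) = 1040
Q = 10200, so δQ/Q = 1040/10200 = 0.102.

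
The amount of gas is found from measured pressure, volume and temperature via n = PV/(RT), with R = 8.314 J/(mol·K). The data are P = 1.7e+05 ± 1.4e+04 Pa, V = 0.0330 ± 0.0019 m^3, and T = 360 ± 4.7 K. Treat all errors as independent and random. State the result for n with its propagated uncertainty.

1.87 ± 0.190 mol

Each factor contributes (exponent × relative error)² to (δn/n)²:
  (1·δP/P)² = (1×0.0824)² = 0.00678;  (1·δV/V)² = (1×0.0576)² = 0.00331;  (-1·δT/T)² = (-1×0.0131)² = 0.000170
δn/n = √(0.0103) = 0.101
n = 1.87 mol, so δn = 0.101 × 1.87 = 0.190 mol.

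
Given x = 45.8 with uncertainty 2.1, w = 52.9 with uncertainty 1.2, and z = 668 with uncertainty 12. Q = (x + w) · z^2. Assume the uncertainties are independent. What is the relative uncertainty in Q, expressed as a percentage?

4.35%

Let u = x + w = 98.7. δu = √(δx² + δw²) = √(4.41 + 1.44) = 2.42, so δu/u = 0.0245.
Q is then a monomial in u, z:
δQ/Q = √((δu/u)² + (2·δz/z)²) = √(0.000601 + 0.00129) = 0.0435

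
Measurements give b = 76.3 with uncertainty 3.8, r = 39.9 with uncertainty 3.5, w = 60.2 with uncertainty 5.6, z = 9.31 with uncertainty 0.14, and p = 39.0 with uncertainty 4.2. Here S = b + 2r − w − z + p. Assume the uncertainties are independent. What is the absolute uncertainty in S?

10.6

Absolute uncertainties add in quadrature for a linear combination:
  (δb)² = 14.4;  (2·δr)² = 49.0;  (δw)² = 31.4;  (δz)² = 0.0196;  (δp)² = 17.6
δS = √(112) = 10.6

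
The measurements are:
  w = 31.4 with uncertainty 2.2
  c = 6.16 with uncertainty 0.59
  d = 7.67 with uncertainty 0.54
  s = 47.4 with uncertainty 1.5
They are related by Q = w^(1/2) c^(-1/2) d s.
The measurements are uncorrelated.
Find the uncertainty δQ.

Since Q is a product/quotient, work with relative uncertainties:
  (½·δw/w)² = (0.5×0.0701)² = 0.00123;  (−½·δc/c)² = (-0.5×0.0958)² = 0.00229;  (1·δd/d)² = (1×0.0704)² = 0.00496;  (1·δs/s)² = (1×0.0316)² = 0.00100
δQ/Q = √(0.00948) = 0.0974
Q = 821, so δQ = 0.0974 × 821 = 79.9.

79.9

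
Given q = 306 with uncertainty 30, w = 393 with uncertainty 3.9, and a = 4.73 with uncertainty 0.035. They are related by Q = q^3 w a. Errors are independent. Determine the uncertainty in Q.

Q is a product of powers, so relative uncertainties combine in quadrature:
  (3·δq/q)² = (3×0.0980)² = 0.0865;  (1·δw/w)² = (1×0.00992)² = 9.85e-05;  (1·δa/a)² = (1×0.00740)² = 5.48e-05
δQ/Q = √(0.0867) = 0.294
Q = 5.33e+10, so δQ = 0.294 × 5.33e+10 = 1.57e+10.

1.57e+10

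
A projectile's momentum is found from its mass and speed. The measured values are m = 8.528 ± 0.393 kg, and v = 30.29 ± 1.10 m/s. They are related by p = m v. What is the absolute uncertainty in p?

15.2 kg·m/s

Since p is a product/quotient, work with relative uncertainties:
  (1·δm/m)² = (1×0.0461)² = 0.00212;  (1·δv/v)² = (1×0.0363)² = 0.00132
δp/p = √(0.00344) = 0.0587
p = 258.3 kg·m/s, so δp = 0.0587 × 258.3 = 15.2 kg·m/s.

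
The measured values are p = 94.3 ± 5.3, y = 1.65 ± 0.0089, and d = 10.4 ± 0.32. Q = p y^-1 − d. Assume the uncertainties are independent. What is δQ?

Let w = p·y^-1 = 57.2. δw/w = √((1·δp/p)² + (-1·δy/y)²) = √(0.00316 + 2.91e-05) = 0.0565, so δw = 3.23.
Q = w − d: δQ = √(δw² + δd²) = √(10.4 + 0.102) = 3.24

3.24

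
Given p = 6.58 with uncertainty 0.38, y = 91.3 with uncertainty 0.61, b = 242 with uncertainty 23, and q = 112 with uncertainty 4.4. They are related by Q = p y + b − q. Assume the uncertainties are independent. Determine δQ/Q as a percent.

Let w = p·y = 601. δw/w = √((1·δp/p)² + (1·δy/y)²) = √(0.00334 + 4.46e-05) = 0.0581, so δw = 34.9.
Q = w + b − q: δQ = √(δw² + δb² + δq²) = √(1220 + 529 + 19.4) = 42.0
Q = 731, so δQ/Q = 42.0/731 = 0.0575.

5.75%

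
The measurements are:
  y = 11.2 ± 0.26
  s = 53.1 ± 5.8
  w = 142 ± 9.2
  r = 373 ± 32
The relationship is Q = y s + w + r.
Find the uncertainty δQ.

74.3

Let p = y·s = 595. δp/p = √((1·δy/y)² + (1·δs/s)²) = √(0.000539 + 0.0119) = 0.112, so δp = 66.4.
Q = p + w + r: δQ = √(δp² + δw² + δr²) = √(4410 + 84.6 + 1020) = 74.3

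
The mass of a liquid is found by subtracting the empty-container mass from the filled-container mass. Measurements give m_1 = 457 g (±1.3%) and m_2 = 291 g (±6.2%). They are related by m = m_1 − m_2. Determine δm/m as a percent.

11.4%

Each term contributes (cᵢ δxᵢ)² to (δm)²:
  (δm_1)² = 35.3;  (δm_2)² = 326
δm = √(361) = 19.0 g
m = 166 g, so δm/m = 19.0/166 = 0.114.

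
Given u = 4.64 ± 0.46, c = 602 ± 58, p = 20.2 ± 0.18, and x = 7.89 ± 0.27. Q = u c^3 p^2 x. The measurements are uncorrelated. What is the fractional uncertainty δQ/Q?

0.308

Products/powers → add relative errors in quadrature, weighted by exponent:
  (1·δu/u)² = (1×0.0991)² = 0.00983;  (3·δc/c)² = (3×0.0963)² = 0.0835;  (2·δp/p)² = (2×0.00891)² = 0.000318;  (1·δx/x)² = (1×0.0342)² = 0.00117
δQ/Q = √(0.0949) = 0.308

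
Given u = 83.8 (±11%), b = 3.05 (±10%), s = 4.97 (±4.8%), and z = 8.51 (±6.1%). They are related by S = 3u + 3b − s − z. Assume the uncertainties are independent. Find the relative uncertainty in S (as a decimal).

0.112

S is a linear combination, so absolute uncertainties add in quadrature:
  (3·δu)² = 765;  (3·δb)² = 0.837;  (δs)² = 0.0569;  (δz)² = 0.269
δS = √(766) = 27.7
S = 247, so δS/S = 27.7/247 = 0.112.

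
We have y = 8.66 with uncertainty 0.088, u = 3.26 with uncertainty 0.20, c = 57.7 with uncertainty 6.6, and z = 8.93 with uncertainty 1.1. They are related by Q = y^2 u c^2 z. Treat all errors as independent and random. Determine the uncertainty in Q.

Products/powers → add relative errors in quadrature, weighted by exponent:
  (2·δy/y)² = (2×0.0102)² = 0.000413;  (1·δu/u)² = (1×0.0613)² = 0.00376;  (2·δc/c)² = (2×0.114)² = 0.0523;  (1·δz/z)² = (1×0.123)² = 0.0152
δQ/Q = √(0.0717) = 0.268
Q = 7.27e+06, so δQ = 0.268 × 7.27e+06 = 1.95e+06.

1.95e+06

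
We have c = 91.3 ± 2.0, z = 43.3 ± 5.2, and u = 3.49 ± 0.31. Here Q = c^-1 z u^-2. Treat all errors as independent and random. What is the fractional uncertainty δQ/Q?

Q is a product of powers, so relative uncertainties combine in quadrature:
  (-1·δc/c)² = (-1×0.0219)² = 0.000480;  (1·δz/z)² = (1×0.120)² = 0.0144;  (-2·δu/u)² = (-2×0.0888)² = 0.0316
δQ/Q = √(0.0465) = 0.216

0.216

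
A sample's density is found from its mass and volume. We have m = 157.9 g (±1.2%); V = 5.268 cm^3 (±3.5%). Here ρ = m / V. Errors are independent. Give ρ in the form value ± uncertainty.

29.97 ± 1.11 g/cm^3

Since ρ is a product/quotient, work with relative uncertainties:
  (1·δm/m)² = (1×0.0120)² = 0.000144;  (-1·δV/V)² = (-1×0.0350)² = 0.00123
δρ/ρ = √(0.00137) = 0.0370
ρ = 29.97 g/cm^3, so δρ = 0.0370 × 29.97 = 1.11 g/cm^3.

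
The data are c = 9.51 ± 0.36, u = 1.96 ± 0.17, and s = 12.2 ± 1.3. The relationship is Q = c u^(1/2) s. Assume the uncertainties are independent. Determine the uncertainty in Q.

19.7

Each factor contributes (exponent × relative error)² to (δQ/Q)²:
  (1·δc/c)² = (1×0.0379)² = 0.00143;  (½·δu/u)² = (0.5×0.0867)² = 0.00188;  (1·δs/s)² = (1×0.107)² = 0.0114
δQ/Q = √(0.0147) = 0.121
Q = 162, so δQ = 0.121 × 162 = 19.7.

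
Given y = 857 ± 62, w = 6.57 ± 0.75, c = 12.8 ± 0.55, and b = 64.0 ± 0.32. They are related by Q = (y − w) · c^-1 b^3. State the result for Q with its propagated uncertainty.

Let u = y − w = 850. δu = √(δy² + δw²) = √(3840 + 0.562) = 62.0, so δu/u = 0.0729.
Q is then a monomial in u, c, b:
δQ/Q = √((δu/u)² + (-1·δc/c)² + (3·δb/b)²) = √(0.00532 + 0.00185 + 0.000225) = 0.0859
Q = 1.74e+07, so δQ = 0.0859 × 1.74e+07 = 1.5e+06.

(1.74 ± 0.150) × 10^7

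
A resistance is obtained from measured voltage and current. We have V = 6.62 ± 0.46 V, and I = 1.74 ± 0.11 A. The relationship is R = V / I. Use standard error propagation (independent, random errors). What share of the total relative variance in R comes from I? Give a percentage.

(δR/R)² = (1·δV/V)² + (-1·δI/I)²
  V term: (1×0.0695)² = 0.00483
  I term: (-1×0.0632)² = 0.00400
Total = 0.00882. Share from I = 0.00400/0.00882 = 0.453.

45.3%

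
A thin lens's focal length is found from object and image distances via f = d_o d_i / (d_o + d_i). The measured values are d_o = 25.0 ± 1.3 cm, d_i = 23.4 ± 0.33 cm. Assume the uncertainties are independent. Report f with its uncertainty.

12.1 ± 0.316 cm

∂f/∂d_o = (d_i/(d_o+d_i))² = 0.234;  ∂f/∂d_i = (d_o/(d_o+d_i))² = 0.267
δf = √((∂f/∂d_o · δd_o)² + (∂f/∂d_i · δd_i)²) = √(0.0923 + 0.00775) = 0.316 cm
f = 12.1 cm.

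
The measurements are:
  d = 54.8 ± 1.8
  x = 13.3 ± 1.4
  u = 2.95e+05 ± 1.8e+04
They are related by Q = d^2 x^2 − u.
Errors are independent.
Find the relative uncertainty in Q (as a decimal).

Let p = d^2·x^2 = 5.31e+05. δp/p = √((2·δd/d)² + (2·δx/x)²) = √(0.00432 + 0.0443) = 0.221, so δp = 1.17e+05.
Q = p − u: δQ = √(δp² + δu²) = √(1.37e+10 + 3.24e+08) = 1.19e+05
Q = 2.36e+05, so δQ/Q = 1.19e+05/2.36e+05 = 0.502.

0.502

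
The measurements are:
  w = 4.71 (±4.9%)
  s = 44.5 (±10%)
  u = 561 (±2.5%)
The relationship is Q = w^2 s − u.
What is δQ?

Let p = w^2·s = 987. δp/p = √((2·δw/w)² + (1·δs/s)²) = √(0.00960 + 0.0100) = 0.140, so δp = 138.
Q = p − u: δQ = √(δp² + δu²) = √(19100 + 197) = 139

139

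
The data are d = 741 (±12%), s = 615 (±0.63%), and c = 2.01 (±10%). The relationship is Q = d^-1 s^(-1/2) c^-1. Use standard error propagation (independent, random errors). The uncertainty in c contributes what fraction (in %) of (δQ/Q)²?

(δQ/Q)² = (-1·δd/d)² + (−½·δs/s)² + (-1·δc/c)²
  d term: (-1×0.120)² = 0.0144
  s term: (-0.5×0.00630)² = 9.92e-06
  c term: (-1×0.100)² = 0.0100
Total = 0.0244. Share from c = 0.0100/0.0244 = 0.410.

41.0%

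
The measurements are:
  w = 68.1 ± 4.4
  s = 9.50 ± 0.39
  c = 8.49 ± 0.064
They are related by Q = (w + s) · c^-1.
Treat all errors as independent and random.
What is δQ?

0.525

Let u = w + s = 77.6. δu = √(δw² + δs²) = √(19.4 + 0.152) = 4.42, so δu/u = 0.0569.
Q is then a monomial in u, c:
δQ/Q = √((δu/u)² + (-1·δc/c)²) = √(0.00324 + 5.68e-05) = 0.0574
Q = 9.14, so δQ = 0.0574 × 9.14 = 0.525.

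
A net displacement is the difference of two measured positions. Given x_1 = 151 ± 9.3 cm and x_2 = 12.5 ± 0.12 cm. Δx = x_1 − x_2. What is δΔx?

9.30 cm

Δx is a linear combination, so absolute uncertainties add in quadrature:
  (δx_1)² = 86.5;  (δx_2)² = 0.0144
δΔx = √(86.5) = 9.30 cm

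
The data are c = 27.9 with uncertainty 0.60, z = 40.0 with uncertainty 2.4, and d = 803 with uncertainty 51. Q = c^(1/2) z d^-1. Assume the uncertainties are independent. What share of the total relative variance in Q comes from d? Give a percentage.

52.1%

(δQ/Q)² = (½·δc/c)² + (1·δz/z)² + (-1·δd/d)²
  c term: (0.5×0.0215)² = 0.000116
  z term: (1×0.0600)² = 0.00360
  d term: (-1×0.0635)² = 0.00403
Total = 0.00775. Share from d = 0.00403/0.00775 = 0.521.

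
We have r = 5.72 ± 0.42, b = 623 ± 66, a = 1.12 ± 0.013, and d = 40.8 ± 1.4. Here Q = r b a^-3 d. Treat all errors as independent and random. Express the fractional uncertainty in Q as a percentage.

13.8%

For a monomial Q ∝ r, b, a^-3, d, fractional errors add in quadrature:
  (1·δr/r)² = (1×0.0734)² = 0.00539;  (1·δb/b)² = (1×0.106)² = 0.0112;  (-3·δa/a)² = (-3×0.0116)² = 0.00121;  (1·δd/d)² = (1×0.0343)² = 0.00118
δQ/Q = √(0.0190) = 0.138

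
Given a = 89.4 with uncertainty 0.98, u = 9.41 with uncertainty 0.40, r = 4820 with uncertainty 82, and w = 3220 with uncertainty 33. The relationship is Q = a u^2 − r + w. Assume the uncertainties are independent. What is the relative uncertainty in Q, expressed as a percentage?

Let p = a·u^2 = 7920. δp/p = √((1·δa/a)² + (2·δu/u)²) = √(0.000120 + 0.00723) = 0.0857, so δp = 679.
Q = p − r + w: δQ = √(δp² + δr² + δw²) = √(4.6e+05 + 6720 + 1090) = 684
Q = 6320, so δQ/Q = 684/6320 = 0.108.

10.8%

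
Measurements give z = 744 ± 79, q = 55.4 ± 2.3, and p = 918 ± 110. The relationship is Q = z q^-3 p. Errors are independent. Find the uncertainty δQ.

Relative error in a monomial: (δQ/Q)² = Σ (nᵢ · δxᵢ/xᵢ)².
  (1·δz/z)² = (1×0.106)² = 0.0113;  (-3·δq/q)² = (-3×0.0415)² = 0.0155;  (1·δp/p)² = (1×0.120)² = 0.0144
δQ/Q = √(0.0411) = 0.203
Q = 4.02, so δQ = 0.203 × 4.02 = 0.815.

0.815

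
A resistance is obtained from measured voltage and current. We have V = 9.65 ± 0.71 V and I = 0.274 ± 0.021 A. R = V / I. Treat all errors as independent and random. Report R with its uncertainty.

R is a product of powers, so relative uncertainties combine in quadrature:
  (1·δV/V)² = (1×0.0736)² = 0.00541;  (-1·δI/I)² = (-1×0.0766)² = 0.00587
δR/R = √(0.0113) = 0.106
R = 35.2 Ω, so δR = 0.106 × 35.2 = 3.74 Ω.

35.2 ± 3.74 Ω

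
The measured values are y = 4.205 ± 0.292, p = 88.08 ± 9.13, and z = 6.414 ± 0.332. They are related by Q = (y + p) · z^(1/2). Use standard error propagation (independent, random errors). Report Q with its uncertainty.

Let u = y + p = 92.28. δu = √(δy² + δp²) = √(0.0853 + 83.4) = 9.13, so δu/u = 0.0990.
Q is then a monomial in u, z:
δQ/Q = √((δu/u)² + (½·δz/z)²) = √(0.00980 + 0.000670) = 0.102
Q = 233.7, so δQ = 0.102 × 233.7 = 23.9.

233.7 ± 23.9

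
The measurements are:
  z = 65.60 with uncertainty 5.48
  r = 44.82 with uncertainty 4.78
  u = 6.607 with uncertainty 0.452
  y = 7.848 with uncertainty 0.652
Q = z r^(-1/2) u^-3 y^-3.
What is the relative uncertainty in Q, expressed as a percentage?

Products/powers → add relative errors in quadrature, weighted by exponent:
  (1·δz/z)² = (1×0.0835)² = 0.00698;  (−½·δr/r)² = (-0.5×0.107)² = 0.00284;  (-3·δu/u)² = (-3×0.0684)² = 0.0421;  (-3·δy/y)² = (-3×0.0831)² = 0.0621
δQ/Q = √(0.114) = 0.338

33.8%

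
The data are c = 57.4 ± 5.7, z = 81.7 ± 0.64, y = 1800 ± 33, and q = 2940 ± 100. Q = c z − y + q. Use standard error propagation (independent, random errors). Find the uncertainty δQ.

479

Let p = c·z = 4690. δp/p = √((1·δc/c)² + (1·δz/z)²) = √(0.00986 + 6.14e-05) = 0.0996, so δp = 467.
Q = p − y + q: δQ = √(δp² + δy² + δq²) = √(2.18e+05 + 1090 + 10000) = 479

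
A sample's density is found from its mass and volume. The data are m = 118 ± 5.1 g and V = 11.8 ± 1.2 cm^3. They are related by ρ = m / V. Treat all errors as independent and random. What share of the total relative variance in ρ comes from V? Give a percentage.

(δρ/ρ)² = (1·δm/m)² + (-1·δV/V)²
  m term: (1×0.0432)² = 0.00187
  V term: (-1×0.102)² = 0.0103
Total = 0.0122. Share from V = 0.0103/0.0122 = 0.847.

84.7%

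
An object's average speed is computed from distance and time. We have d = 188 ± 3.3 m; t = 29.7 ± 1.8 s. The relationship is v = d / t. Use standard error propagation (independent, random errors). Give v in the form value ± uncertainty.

Relative error in a monomial: (δv/v)² = Σ (nᵢ · δxᵢ/xᵢ)².
  (1·δd/d)² = (1×0.0176)² = 0.000308;  (-1·δt/t)² = (-1×0.0606)² = 0.00367
δv/v = √(0.00398) = 0.0631
v = 6.33 m/s, so δv = 0.0631 × 6.33 = 0.399 m/s.

6.33 ± 0.399 m/s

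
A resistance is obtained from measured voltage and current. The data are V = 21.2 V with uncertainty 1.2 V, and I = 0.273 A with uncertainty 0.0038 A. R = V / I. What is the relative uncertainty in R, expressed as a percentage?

5.83%

Relative error in a monomial: (δR/R)² = Σ (nᵢ · δxᵢ/xᵢ)².
  (1·δV/V)² = (1×0.0566)² = 0.00320;  (-1·δI/I)² = (-1×0.0139)² = 0.000194
δR/R = √(0.00340) = 0.0583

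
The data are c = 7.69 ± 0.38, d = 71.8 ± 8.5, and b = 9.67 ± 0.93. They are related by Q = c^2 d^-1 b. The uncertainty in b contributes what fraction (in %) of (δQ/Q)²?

28.0%

(δQ/Q)² = (2·δc/c)² + (-1·δd/d)² + (1·δb/b)²
  c term: (2×0.0494)² = 0.00977
  d term: (-1×0.118)² = 0.0140
  b term: (1×0.0962)² = 0.00925
Total = 0.0330. Share from b = 0.00925/0.0330 = 0.280.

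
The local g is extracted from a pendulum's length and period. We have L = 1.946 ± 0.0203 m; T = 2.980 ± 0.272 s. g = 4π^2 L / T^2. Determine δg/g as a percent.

18.3%

g is a product of powers, so relative uncertainties combine in quadrature:
  (1·δL/L)² = (1×0.0104)² = 0.000109;  (-2·δT/T)² = (-2×0.0913)² = 0.0333
δg/g = √(0.0334) = 0.183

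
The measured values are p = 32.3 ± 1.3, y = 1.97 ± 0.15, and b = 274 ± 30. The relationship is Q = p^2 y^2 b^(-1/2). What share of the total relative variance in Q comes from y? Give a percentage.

71.0%

(δQ/Q)² = (2·δp/p)² + (2·δy/y)² + (−½·δb/b)²
  p term: (2×0.0402)² = 0.00648
  y term: (2×0.0761)² = 0.0232
  b term: (-0.5×0.109)² = 0.00300
Total = 0.0327. Share from y = 0.0232/0.0327 = 0.710.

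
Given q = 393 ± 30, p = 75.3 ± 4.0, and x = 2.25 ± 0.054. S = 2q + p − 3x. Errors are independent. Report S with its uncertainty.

Absolute uncertainties add in quadrature for a linear combination:
  (2·δq)² = 3600;  (δp)² = 16.0;  (3·δx)² = 0.0262
δS = √(3620) = 60.1
S = 855.

855 ± 60.1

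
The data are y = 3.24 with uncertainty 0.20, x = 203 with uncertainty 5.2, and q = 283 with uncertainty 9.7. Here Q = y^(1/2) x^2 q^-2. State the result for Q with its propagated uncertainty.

Relative error in a monomial: (δQ/Q)² = Σ (nᵢ · δxᵢ/xᵢ)².
  (½·δy/y)² = (0.5×0.0617)² = 0.000953;  (2·δx/x)² = (2×0.0256)² = 0.00262;  (-2·δq/q)² = (-2×0.0343)² = 0.00470
δQ/Q = √(0.00828) = 0.0910
Q = 0.926, so δQ = 0.0910 × 0.926 = 0.0843.

0.926 ± 0.0843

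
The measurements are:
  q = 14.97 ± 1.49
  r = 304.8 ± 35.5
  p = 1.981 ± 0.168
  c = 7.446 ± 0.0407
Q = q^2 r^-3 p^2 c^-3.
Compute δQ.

For a monomial Q ∝ q^2, r^-3, p^2, c^-3, fractional errors add in quadrature:
  (2·δq/q)² = (2×0.0995)² = 0.0396;  (-3·δr/r)² = (-3×0.116)² = 0.122;  (2·δp/p)² = (2×0.0848)² = 0.0288;  (-3·δc/c)² = (-3×0.00547)² = 0.000269
δQ/Q = √(0.191) = 0.437
Q = 7.523e-08, so δQ = 0.437 × 7.523e-08 = 3.29e-08.

3.29e-08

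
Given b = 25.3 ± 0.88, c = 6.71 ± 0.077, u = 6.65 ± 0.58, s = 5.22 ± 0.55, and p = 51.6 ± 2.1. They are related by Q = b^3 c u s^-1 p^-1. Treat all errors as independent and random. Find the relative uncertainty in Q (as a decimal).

0.177

Each factor contributes (exponent × relative error)² to (δQ/Q)²:
  (3·δb/b)² = (3×0.0348)² = 0.0109;  (1·δc/c)² = (1×0.0115)² = 0.000132;  (1·δu/u)² = (1×0.0872)² = 0.00761;  (-1·δs/s)² = (-1×0.105)² = 0.0111;  (-1·δp/p)² = (-1×0.0407)² = 0.00166
δQ/Q = √(0.0314) = 0.177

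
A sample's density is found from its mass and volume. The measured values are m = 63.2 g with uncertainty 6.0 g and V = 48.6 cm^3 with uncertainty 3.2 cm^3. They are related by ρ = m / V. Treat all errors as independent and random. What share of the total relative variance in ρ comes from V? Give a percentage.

32.5%

(δρ/ρ)² = (1·δm/m)² + (-1·δV/V)²
  m term: (1×0.0949)² = 0.00901
  V term: (-1×0.0658)² = 0.00434
Total = 0.0133. Share from V = 0.00434/0.0133 = 0.325.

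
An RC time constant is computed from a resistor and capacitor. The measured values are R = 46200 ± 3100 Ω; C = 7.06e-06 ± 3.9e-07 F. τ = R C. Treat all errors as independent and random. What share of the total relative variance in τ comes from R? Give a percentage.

59.6%

(δτ/τ)² = (1·δR/R)² + (1·δC/C)²
  R term: (1×0.0671)² = 0.00450
  C term: (1×0.0552)² = 0.00305
Total = 0.00755. Share from R = 0.00450/0.00755 = 0.596.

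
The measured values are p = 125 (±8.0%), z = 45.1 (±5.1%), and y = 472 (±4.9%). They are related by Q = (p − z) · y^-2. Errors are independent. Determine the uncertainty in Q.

5.79e-05

Let u = p − z = 79.9. δu = √(δp² + δz²) = √(100 + 5.29) = 10.3, so δu/u = 0.128.
Q is then a monomial in u, y:
δQ/Q = √((δu/u)² + (-2·δy/y)²) = √(0.0165 + 0.00960) = 0.162
Q = 0.000359, so δQ = 0.162 × 0.000359 = 5.79e-05.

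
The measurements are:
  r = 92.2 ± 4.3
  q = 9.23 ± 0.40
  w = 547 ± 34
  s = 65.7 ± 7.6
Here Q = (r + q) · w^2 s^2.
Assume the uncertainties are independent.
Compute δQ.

3.49e+10

Let u = r + q = 101. δu = √(δr² + δq²) = √(18.5 + 0.160) = 4.32, so δu/u = 0.0426.
Q is then a monomial in u, w, s:
δQ/Q = √((δu/u)² + (2·δw/w)² + (2·δs/s)²) = √(0.00181 + 0.0155 + 0.0535) = 0.266
Q = 1.31e+11, so δQ = 0.266 × 1.31e+11 = 3.49e+10.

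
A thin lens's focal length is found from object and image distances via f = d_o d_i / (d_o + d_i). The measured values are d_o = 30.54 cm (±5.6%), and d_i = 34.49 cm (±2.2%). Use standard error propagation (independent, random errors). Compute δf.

∂f/∂d_o = (d_i/(d_o+d_i))² = 0.281;  ∂f/∂d_i = (d_o/(d_o+d_i))² = 0.221
δf = √((∂f/∂d_o · δd_o)² + (∂f/∂d_i · δd_i)²) = √(0.231 + 0.0280) = 0.509 cm

0.509 cm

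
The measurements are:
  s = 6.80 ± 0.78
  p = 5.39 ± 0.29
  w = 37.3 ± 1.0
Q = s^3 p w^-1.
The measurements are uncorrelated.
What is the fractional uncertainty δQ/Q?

For a monomial Q ∝ s^3, p, w^-1, fractional errors add in quadrature:
  (3·δs/s)² = (3×0.115)² = 0.118;  (1·δp/p)² = (1×0.0538)² = 0.00289;  (-1·δw/w)² = (-1×0.0268)² = 0.000719
δQ/Q = √(0.122) = 0.349

0.349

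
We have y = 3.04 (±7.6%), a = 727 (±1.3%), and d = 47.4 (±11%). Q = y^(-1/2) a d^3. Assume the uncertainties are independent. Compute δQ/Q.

0.332

For a monomial Q ∝ y^(-1/2), a, d^3, fractional errors add in quadrature:
  (−½·δy/y)² = (-0.5×0.0760)² = 0.00144;  (1·δa/a)² = (1×0.0130)² = 0.000169;  (3·δd/d)² = (3×0.110)² = 0.109
δQ/Q = √(0.111) = 0.332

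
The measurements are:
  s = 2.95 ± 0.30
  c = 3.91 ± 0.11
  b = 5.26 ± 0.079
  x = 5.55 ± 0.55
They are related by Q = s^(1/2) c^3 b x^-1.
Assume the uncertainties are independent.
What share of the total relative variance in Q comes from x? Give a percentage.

49.7%

(δQ/Q)² = (½·δs/s)² + (3·δc/c)² + (1·δb/b)² + (-1·δx/x)²
  s term: (0.5×0.102)² = 0.00259
  c term: (3×0.0281)² = 0.00712
  b term: (1×0.0150)² = 0.000226
  x term: (-1×0.0991)² = 0.00982
Total = 0.0198. Share from x = 0.00982/0.0198 = 0.497.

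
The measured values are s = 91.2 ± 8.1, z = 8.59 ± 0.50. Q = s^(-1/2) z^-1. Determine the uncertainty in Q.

0.000892

Products/powers → add relative errors in quadrature, weighted by exponent:
  (−½·δs/s)² = (-0.5×0.0888)² = 0.00197;  (-1·δz/z)² = (-1×0.0582)² = 0.00339
δQ/Q = √(0.00536) = 0.0732
Q = 0.0122, so δQ = 0.0732 × 0.0122 = 0.000892.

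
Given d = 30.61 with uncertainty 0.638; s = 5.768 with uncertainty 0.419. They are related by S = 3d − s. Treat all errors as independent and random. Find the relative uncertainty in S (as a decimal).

0.0228

Sums and differences: (δS)² = Σ (cᵢ δxᵢ)².
  (3·δd)² = 3.66;  (δs)² = 0.176
δS = √(3.84) = 1.96
S = 86.06, so δS/S = 1.96/86.06 = 0.0228.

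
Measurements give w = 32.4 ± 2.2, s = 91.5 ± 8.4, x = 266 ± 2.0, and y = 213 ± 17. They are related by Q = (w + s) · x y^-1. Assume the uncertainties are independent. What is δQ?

Let u = w + s = 124. δu = √(δw² + δs²) = √(4.84 + 70.6) = 8.68, so δu/u = 0.0701.
Q is then a monomial in u, x, y:
δQ/Q = √((δu/u)² + (1·δx/x)² + (-1·δy/y)²) = √(0.00491 + 5.65e-05 + 0.00637) = 0.106
Q = 155, so δQ = 0.106 × 155 = 16.5.

16.5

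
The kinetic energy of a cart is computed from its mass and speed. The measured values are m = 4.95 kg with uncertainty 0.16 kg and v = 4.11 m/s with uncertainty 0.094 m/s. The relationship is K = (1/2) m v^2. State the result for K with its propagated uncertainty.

41.8 ± 2.34 J

For a monomial K ∝ m, v^2, fractional errors add in quadrature:
  (1·δm/m)² = (1×0.0323)² = 0.00104;  (2·δv/v)² = (2×0.0229)² = 0.00209
δK/K = √(0.00314) = 0.0560
K = 41.8 J, so δK = 0.0560 × 41.8 = 2.34 J.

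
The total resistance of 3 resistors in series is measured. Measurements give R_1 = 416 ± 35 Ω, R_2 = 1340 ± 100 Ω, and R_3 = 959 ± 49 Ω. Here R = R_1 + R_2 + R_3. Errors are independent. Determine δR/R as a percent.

Each term contributes (cᵢ δxᵢ)² to (δR)²:
  (δR_1)² = 1220;  (δR_2)² = 10000;  (δR_3)² = 2400
δR = √(13600) = 117 Ω
R = 2720 Ω, so δR/R = 117/2720 = 0.0430.

4.30%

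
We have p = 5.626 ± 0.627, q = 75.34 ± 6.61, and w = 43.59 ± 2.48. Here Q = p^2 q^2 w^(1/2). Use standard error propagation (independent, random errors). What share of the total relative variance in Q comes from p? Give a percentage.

(δQ/Q)² = (2·δp/p)² + (2·δq/q)² + (½·δw/w)²
  p term: (2×0.111)² = 0.0497
  q term: (2×0.0877)² = 0.0308
  w term: (0.5×0.0569)² = 0.000809
Total = 0.0813. Share from p = 0.0497/0.0813 = 0.611.

61.1%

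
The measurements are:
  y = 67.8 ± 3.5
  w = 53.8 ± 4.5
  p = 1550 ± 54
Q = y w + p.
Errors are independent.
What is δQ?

363

Let h = y·w = 3650. δh/h = √((1·δy/y)² + (1·δw/w)²) = √(0.00266 + 0.00700) = 0.0983, so δh = 359.
Q = h + p: δQ = √(δh² + δp²) = √(1.29e+05 + 2920) = 363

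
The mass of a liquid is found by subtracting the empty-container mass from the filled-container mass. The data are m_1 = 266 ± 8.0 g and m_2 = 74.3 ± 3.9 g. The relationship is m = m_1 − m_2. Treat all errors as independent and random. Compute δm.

Sums and differences: (δm)² = Σ (cᵢ δxᵢ)².
  (δm_1)² = 64.0;  (δm_2)² = 15.2
δm = √(79.2) = 8.90 g

8.90 g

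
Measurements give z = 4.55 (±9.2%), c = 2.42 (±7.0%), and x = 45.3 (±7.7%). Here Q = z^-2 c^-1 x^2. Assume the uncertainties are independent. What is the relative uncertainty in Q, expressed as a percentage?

25.0%

For a monomial Q ∝ z^-2, c^-1, x^2, fractional errors add in quadrature:
  (-2·δz/z)² = (-2×0.0920)² = 0.0339;  (-1·δc/c)² = (-1×0.0700)² = 0.00490;  (2·δx/x)² = (2×0.0770)² = 0.0237
δQ/Q = √(0.0625) = 0.250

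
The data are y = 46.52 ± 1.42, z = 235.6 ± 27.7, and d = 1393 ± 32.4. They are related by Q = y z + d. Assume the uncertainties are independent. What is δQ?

1330

Let p = y·z = 10960. δp/p = √((1·δy/y)² + (1·δz/z)²) = √(0.000932 + 0.0138) = 0.121, so δp = 1330.
Q = p + d: δQ = √(δp² + δd²) = √(1.77e+06 + 1050) = 1330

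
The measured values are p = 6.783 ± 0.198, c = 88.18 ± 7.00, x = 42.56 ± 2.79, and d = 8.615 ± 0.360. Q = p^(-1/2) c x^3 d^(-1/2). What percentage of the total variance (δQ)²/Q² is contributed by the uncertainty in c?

(δQ/Q)² = (−½·δp/p)² + (1·δc/c)² + (3·δx/x)² + (−½·δd/d)²
  p term: (-0.5×0.0292)² = 0.000213
  c term: (1×0.0794)² = 0.00630
  x term: (3×0.0656)² = 0.0387
  d term: (-0.5×0.0418)² = 0.000437
Total = 0.0456. Share from c = 0.00630/0.0456 = 0.138.

13.8%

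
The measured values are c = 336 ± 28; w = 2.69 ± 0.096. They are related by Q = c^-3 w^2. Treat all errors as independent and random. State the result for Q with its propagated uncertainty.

Products/powers → add relative errors in quadrature, weighted by exponent:
  (-3·δc/c)² = (-3×0.0833)² = 0.0625;  (2·δw/w)² = (2×0.0357)² = 0.00509
δQ/Q = √(0.0676) = 0.260
Q = 1.91e-07, so δQ = 0.260 × 1.91e-07 = 4.96e-08.

(1.91 ± 0.496) × 10^-7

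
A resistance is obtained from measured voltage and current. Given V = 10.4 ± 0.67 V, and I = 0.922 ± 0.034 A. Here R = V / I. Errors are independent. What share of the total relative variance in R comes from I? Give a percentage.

24.7%

(δR/R)² = (1·δV/V)² + (-1·δI/I)²
  V term: (1×0.0644)² = 0.00415
  I term: (-1×0.0369)² = 0.00136
Total = 0.00551. Share from I = 0.00136/0.00551 = 0.247.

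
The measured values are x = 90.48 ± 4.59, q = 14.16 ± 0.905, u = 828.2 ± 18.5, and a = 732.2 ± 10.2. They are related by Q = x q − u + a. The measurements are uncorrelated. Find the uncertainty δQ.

Let p = x·q = 1281. δp/p = √((1·δx/x)² + (1·δq/q)²) = √(0.00257 + 0.00408) = 0.0816, so δp = 105.
Q = p − u + a: δQ = √(δp² + δu² + δa²) = √(10900 + 342 + 104) = 107

107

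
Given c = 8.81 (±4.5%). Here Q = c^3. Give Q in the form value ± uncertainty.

Products/powers → add relative errors in quadrature, weighted by exponent:
  (3·δc/c)² = (3×0.0450)² = 0.0182
δQ/Q = √(0.0182) = 0.135
Q = 684, so δQ = 0.135 × 684 = 92.3.

684 ± 92.3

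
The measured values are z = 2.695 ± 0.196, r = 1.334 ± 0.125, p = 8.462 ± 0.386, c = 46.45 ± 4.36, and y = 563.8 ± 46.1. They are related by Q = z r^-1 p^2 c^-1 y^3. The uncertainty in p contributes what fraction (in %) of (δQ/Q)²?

9.11%

(δQ/Q)² = (1·δz/z)² + (-1·δr/r)² + (2·δp/p)² + (-1·δc/c)² + (3·δy/y)²
  z term: (1×0.0727)² = 0.00529
  r term: (-1×0.0937)² = 0.00878
  p term: (2×0.0456)² = 0.00832
  c term: (-1×0.0939)² = 0.00881
  y term: (3×0.0818)² = 0.0602
Total = 0.0914. Share from p = 0.00832/0.0914 = 0.0911.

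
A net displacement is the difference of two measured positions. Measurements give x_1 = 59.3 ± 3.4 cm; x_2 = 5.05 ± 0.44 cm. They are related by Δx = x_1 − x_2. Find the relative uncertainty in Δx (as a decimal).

0.0632

Absolute uncertainties add in quadrature for a linear combination:
  (δx_1)² = 11.6;  (δx_2)² = 0.194
δΔx = √(11.8) = 3.43 cm
Δx = 54.2 cm, so δΔx/Δx = 3.43/54.2 = 0.0632.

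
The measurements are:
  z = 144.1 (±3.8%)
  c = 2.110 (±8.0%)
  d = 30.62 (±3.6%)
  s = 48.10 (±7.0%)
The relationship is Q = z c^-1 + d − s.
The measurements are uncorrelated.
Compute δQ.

7.01

Let p = z·c^-1 = 68.29. δp/p = √((1·δz/z)² + (-1·δc/c)²) = √(0.00144 + 0.00640) = 0.0886, so δp = 6.05.
Q = p + d − s: δQ = √(δp² + δd² + δs²) = √(36.6 + 1.22 + 11.3) = 7.01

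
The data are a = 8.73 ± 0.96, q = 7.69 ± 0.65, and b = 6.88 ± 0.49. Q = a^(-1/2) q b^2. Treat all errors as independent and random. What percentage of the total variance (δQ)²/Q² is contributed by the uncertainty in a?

(δQ/Q)² = (−½·δa/a)² + (1·δq/q)² + (2·δb/b)²
  a term: (-0.5×0.110)² = 0.00302
  q term: (1×0.0845)² = 0.00714
  b term: (2×0.0712)² = 0.0203
Total = 0.0305. Share from a = 0.00302/0.0305 = 0.0993.

9.93%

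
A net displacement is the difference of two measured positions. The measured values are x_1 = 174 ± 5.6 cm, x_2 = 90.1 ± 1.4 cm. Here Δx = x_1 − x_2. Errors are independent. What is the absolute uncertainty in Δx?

Δx is a linear combination, so absolute uncertainties add in quadrature:
  (δx_1)² = 31.4;  (δx_2)² = 1.96
δΔx = √(33.3) = 5.77 cm

5.77 cm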